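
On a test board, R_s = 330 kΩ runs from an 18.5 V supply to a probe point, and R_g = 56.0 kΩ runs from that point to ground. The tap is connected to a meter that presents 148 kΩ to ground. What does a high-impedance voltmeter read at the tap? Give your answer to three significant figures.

The load sits in parallel with R_g: R_g‖R_L = (56.0 × 148) / (56.0 + 148) = 40.63 kΩ.
V_out = 18.5 × 40.63 / (330 + 40.63) = 18.5 × 40.63/370.6 = 2.03 V.

V_out ≈ 2.03 V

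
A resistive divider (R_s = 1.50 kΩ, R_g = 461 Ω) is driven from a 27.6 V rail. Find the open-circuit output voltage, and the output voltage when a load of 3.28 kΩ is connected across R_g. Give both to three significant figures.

Unloaded: 6.49 V; loaded: 5.86 V

Open-circuit: V = 27.6 × 461/(1500 + 461) = 6.49 V.
With the load, R_g becomes R_g‖R_L = 404.2 Ω, so V = 27.6 × 404.2/1904 = 5.86 V.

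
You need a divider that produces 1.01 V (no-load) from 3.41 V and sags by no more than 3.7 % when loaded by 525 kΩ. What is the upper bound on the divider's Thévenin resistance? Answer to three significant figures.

Loading drop = R_th/(R_th + R_L) ≤ 0.0370, so R_th ≤ R_L · ε/(1−ε) = 525 kΩ × 0.0370/0.9630 = 20.2 kΩ.

R_th ≤ 20.2 kΩ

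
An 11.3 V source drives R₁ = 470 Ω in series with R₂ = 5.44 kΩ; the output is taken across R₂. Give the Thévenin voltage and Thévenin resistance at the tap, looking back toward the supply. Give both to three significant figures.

V_th = 10.4 V, R_th = 433 Ω

V_th is the open-circuit tap voltage: 11.3 × 5440/(470 + 5440) = 10.4 V.
With the supply zeroed, R₁ and R₂ appear in parallel from the tap: R_th = R₁‖R₂ = (470 × 5440)/5910 = 433 Ω.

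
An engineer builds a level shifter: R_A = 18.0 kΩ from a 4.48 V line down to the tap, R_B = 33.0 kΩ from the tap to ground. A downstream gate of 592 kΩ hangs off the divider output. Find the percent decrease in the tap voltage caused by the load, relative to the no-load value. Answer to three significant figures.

The divider's output (Thévenin) resistance is R_A‖R_B = 11.65 kΩ.
Fractional drop under load = R_th/(R_th + R_L) = 11.65 / (11.65 + 592) = 0.01929.
So the output falls by 1.93 %.

1.93 %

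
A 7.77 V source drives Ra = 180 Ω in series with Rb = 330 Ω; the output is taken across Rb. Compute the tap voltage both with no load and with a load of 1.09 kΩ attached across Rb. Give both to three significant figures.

Open-circuit: V = 7.77 × 330/(180 + 330) = 5.03 V.
With the load, Rb becomes Rb‖R_L = 253.3 Ω, so V = 7.77 × 253.3/433.3 = 4.54 V.

Unloaded: 5.03 V; loaded: 4.54 V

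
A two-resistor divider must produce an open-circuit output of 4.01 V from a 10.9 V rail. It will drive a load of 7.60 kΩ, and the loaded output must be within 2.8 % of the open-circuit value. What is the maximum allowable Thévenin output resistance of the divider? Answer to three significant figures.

Loading drop = R_th/(R_th + R_L) ≤ 0.0280, so R_th ≤ R_L · ε/(1−ε) = 7.60 kΩ × 0.0280/0.9720 = 219 Ω.

R_th ≤ 219 Ω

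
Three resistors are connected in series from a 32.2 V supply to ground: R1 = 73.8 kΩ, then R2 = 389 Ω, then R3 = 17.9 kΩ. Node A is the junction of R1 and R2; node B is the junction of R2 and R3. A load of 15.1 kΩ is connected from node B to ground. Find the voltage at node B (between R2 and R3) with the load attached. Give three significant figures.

At node B, R3 is in parallel with the load: R3‖R_L = 8191 Ω.
Below node A the resistance is R2 + (R3‖R_L) = 8580 Ω, so V_A = 32.2 × 8580/82380 = 3.354 V.
Then V_B = V_A × (R3‖R_L)/(R2 + R3‖R_L) = 3.354 × 8191/8580 = 3.20 V.

V ≈ 3.20 V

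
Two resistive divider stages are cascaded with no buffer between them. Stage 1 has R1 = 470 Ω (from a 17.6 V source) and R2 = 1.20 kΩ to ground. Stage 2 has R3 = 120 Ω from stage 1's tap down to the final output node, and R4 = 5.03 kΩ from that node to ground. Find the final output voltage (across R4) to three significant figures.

V_out ≈ 11.6 V

Stage 2 presents R3+R4 = 5150 Ω as a load on stage 1's tap.
Stage 1's lower leg becomes R2‖(R3+R4) = 973.2 Ω, so V_mid = 17.6 × 973.2/1443 = 11.87 V.
Stage 2 is itself unloaded: V_out = V_mid × R4/(R3+R4) = 11.87 × 5030/5150 = 11.6 V.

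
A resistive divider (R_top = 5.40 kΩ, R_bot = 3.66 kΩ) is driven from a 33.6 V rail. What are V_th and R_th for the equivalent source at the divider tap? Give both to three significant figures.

V_th = 13.6 V, R_th = 2.18 kΩ

V_th is the open-circuit tap voltage: 33.6 × 3.66/(5.40 + 3.66) = 13.6 V.
With the supply zeroed, R_top and R_bot appear in parallel from the tap: R_th = R_top‖R_bot = (5.40 × 3.66)/9.060 = 2.18 kΩ.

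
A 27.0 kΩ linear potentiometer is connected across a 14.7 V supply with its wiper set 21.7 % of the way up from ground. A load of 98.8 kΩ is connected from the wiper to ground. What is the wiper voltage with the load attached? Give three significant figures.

V ≈ 3.05 V

The wiper splits the pot into (1−α)R = 21.14 kΩ above and αR = 5.859 kΩ below.
Lower section ‖ load = 5.531 kΩ.
V_wiper = 14.7 × 5.531/(21.14 + 5.531) = 3.05 V.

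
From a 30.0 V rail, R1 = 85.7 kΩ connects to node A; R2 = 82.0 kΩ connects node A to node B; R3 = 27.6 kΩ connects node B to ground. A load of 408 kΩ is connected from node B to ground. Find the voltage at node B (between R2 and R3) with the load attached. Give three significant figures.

V ≈ 4.01 V

At node B, R3 is in parallel with the load: R3‖R_L = 25.85 kΩ.
Below node A the resistance is R2 + (R3‖R_L) = 107.9 kΩ, so V_A = 30.0 × 107.9/193.6 = 16.72 V.
Then V_B = V_A × (R3‖R_L)/(R2 + R3‖R_L) = 16.72 × 25.85/107.9 = 4.01 V.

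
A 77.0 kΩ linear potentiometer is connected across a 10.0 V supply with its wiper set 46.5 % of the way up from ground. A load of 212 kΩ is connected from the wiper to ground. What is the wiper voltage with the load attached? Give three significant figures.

V ≈ 4.26 V

The wiper splits the pot into (1−α)R = 41.19 kΩ above and αR = 35.80 kΩ below.
Lower section ‖ load = 30.63 kΩ.
V_wiper = 10.0 × 30.63/(41.19 + 30.63) = 4.26 V.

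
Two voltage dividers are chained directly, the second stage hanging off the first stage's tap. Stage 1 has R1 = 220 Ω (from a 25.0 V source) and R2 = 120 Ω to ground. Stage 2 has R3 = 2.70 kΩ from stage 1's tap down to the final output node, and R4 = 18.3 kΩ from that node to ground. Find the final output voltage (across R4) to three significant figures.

V_out ≈ 7.66 V

Stage 2 presents R3+R4 = 21000 Ω as a load on stage 1's tap.
Stage 1's lower leg becomes R2‖(R3+R4) = 119.3 Ω, so V_mid = 25.0 × 119.3/339.3 = 8.791 V.
Stage 2 is itself unloaded: V_out = V_mid × R4/(R3+R4) = 8.791 × 18300/21000 = 7.66 V.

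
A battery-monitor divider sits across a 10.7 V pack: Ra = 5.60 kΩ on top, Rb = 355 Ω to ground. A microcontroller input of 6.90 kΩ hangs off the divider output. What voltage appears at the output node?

The load sits in parallel with Rb: Rb‖R_L = (355 × 6900) / (355 + 6900) = 337.6 Ω.
V_out = 10.7 × 337.6 / (5600 + 337.6) = 10.7 × 337.6/5938 = 0.608 V.

V_out ≈ 0.608 V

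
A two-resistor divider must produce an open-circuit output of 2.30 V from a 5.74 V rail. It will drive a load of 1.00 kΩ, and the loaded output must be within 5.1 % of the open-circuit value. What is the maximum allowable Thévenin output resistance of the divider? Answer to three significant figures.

R_th ≤ 53.7 Ω

Loading drop = R_th/(R_th + R_L) ≤ 0.0510, so R_th ≤ R_L · ε/(1−ε) = 1.00 kΩ × 0.0510/0.9490 = 53.7 Ω.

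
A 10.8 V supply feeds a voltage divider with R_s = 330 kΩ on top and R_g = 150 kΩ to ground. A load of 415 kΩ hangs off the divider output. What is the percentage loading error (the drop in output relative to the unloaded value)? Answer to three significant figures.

19.9 %

Unloaded V = 10.8 × 150/480.0 = 3.375 V.
Loaded: R_g‖R_L = 110.2 kΩ, giving V = 10.8 × 110.2/440.2 = 2.703 V.
Drop = (3.375 − 2.703) / 3.375 = 19.9 %.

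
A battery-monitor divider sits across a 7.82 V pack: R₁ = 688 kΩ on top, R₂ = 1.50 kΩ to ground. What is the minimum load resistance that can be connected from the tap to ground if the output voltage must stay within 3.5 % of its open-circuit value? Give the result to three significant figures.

Output resistance R_th = R₁‖R₂ = (688 × 1.50)/689.5 = 1.497 kΩ.
The fractional drop is R_th/(R_th + R_L); requiring this ≤ 0.0350 gives R_L ≥ R_th(1/0.0350 − 1) = 1.497 × 27.57 = 41.3 kΩ.

R_L(min) ≈ 41.3 kΩ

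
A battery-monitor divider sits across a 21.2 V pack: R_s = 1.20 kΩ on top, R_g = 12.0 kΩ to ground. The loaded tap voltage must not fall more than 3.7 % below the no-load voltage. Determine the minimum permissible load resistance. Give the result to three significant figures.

Output resistance R_th = R_s‖R_g = (1.20 × 12.0)/13.20 = 1.091 kΩ.
The fractional drop is R_th/(R_th + R_L); requiring this ≤ 0.0370 gives R_L ≥ R_th(1/0.0370 − 1) = 1.091 × 26.03 = 28.4 kΩ.

R_L(min) ≈ 28.4 kΩ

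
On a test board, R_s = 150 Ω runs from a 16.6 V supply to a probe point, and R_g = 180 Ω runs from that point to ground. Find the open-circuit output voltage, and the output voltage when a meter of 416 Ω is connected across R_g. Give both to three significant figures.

Open-circuit: V = 16.6 × 180/(150 + 180) = 9.05 V.
With the load, R_g becomes R_g‖R_L = 125.6 Ω, so V = 16.6 × 125.6/275.6 = 7.57 V.

Unloaded: 9.05 V; loaded: 7.57 V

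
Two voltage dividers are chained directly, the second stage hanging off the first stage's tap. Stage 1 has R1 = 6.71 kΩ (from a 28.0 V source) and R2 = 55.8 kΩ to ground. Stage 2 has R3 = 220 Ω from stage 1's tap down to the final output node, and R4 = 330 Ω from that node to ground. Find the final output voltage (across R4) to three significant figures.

Stage 2 presents R3+R4 = 550.0 Ω as a load on stage 1's tap.
Stage 1's lower leg becomes R2‖(R3+R4) = 544.6 Ω, so V_mid = 28.0 × 544.6/7255 = 2.102 V.
Stage 2 is itself unloaded: V_out = V_mid × R4/(R3+R4) = 2.102 × 330/550.0 = 1.26 V.

V_out ≈ 1.26 V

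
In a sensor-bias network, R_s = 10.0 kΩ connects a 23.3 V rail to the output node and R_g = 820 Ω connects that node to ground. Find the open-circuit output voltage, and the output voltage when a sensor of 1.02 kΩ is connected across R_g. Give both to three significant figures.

Open-circuit: V = 23.3 × 820/(10000 + 820) = 1.77 V.
With the load, R_g becomes R_g‖R_L = 454.6 Ω, so V = 23.3 × 454.6/10450 = 1.01 V.

Unloaded: 1.77 V; loaded: 1.01 V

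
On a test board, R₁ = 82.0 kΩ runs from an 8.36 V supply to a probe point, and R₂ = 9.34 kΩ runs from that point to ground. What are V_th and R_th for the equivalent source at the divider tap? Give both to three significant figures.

V_th = 0.855 V, R_th = 8.38 kΩ

V_th is the open-circuit tap voltage: 8.36 × 9.34/(82.0 + 9.34) = 0.855 V.
With the supply zeroed, R₁ and R₂ appear in parallel from the tap: R_th = R₁‖R₂ = (82.0 × 9.34)/91.34 = 8.38 kΩ.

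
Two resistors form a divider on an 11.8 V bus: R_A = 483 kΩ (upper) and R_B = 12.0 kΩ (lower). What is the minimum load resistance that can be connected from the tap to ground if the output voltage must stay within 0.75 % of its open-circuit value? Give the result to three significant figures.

Output resistance R_th = R_A‖R_B = (483 × 12.0)/495.0 = 11.71 kΩ.
The fractional drop is R_th/(R_th + R_L); requiring this ≤ 0.00750 gives R_L ≥ R_th(1/0.00750 − 1) = 11.71 × 132.3 = 1.55 MΩ.

R_L(min) ≈ 1.55 MΩ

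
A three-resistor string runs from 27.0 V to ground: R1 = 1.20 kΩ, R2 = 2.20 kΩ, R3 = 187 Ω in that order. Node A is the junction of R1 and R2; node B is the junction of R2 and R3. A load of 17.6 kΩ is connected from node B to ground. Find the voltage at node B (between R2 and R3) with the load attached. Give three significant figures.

V ≈ 1.39 V

At node B, R3 is in parallel with the load: R3‖R_L = 185.0 Ω.
Below node A the resistance is R2 + (R3‖R_L) = 2385 Ω, so V_A = 27.0 × 2385/3585 = 17.96 V.
Then V_B = V_A × (R3‖R_L)/(R2 + R3‖R_L) = 17.96 × 185.0/2385 = 1.39 V.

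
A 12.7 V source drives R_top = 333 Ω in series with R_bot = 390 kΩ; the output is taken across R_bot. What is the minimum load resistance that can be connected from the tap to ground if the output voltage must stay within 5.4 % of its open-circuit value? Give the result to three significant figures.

R_L(min) ≈ 5.83 kΩ

Output resistance R_th = R_top‖R_bot = (333 × 390000)/390300 = 332.7 Ω.
The fractional drop is R_th/(R_th + R_L); requiring this ≤ 0.0540 gives R_L ≥ R_th(1/0.0540 − 1) = 332.7 × 17.52 = 5.83 kΩ.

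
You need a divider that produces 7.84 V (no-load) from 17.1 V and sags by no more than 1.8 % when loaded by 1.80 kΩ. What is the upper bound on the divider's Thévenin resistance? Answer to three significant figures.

Loading drop = R_th/(R_th + R_L) ≤ 0.0180, so R_th ≤ R_L · ε/(1−ε) = 1.80 kΩ × 0.0180/0.9820 = 33.0 Ω.

R_th ≤ 33.0 Ω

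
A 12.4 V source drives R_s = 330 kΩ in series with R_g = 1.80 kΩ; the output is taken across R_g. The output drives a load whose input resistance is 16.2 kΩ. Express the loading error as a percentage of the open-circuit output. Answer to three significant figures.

The divider's output (Thévenin) resistance is R_s‖R_g = 1.790 kΩ.
Fractional drop under load = R_th/(R_th + R_L) = 1.790 / (1.790 + 16.2) = 0.09951.
So the output falls by 9.95 %.

9.95 %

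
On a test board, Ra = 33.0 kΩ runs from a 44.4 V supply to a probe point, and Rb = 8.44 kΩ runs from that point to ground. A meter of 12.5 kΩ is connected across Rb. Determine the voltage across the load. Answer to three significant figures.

The load sits in parallel with Rb: Rb‖R_L = (8.44 × 12.5) / (8.44 + 12.5) = 5.038 kΩ.
V_out = 44.4 × 5.038 / (33.0 + 5.038) = 44.4 × 5.038/38.04 = 5.88 V.
(Unloaded it would have been 9.04 V.)

V_out ≈ 5.88 V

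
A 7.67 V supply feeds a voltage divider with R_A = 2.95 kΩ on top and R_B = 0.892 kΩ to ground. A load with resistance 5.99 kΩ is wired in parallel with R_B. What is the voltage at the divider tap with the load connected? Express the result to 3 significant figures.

The load sits in parallel with R_B: R_B‖R_L = (892 × 5990) / (892 + 5990) = 776.4 Ω.
V_out = 7.67 × 776.4 / (2950 + 776.4) = 7.67 × 776.4/3726 = 1.60 V.

V_out ≈ 1.60 V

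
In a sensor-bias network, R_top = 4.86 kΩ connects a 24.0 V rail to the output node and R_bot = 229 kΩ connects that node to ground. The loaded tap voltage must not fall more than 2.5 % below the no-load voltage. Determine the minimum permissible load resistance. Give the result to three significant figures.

Output resistance R_th = R_top‖R_bot = (4.86 × 229)/233.9 = 4.759 kΩ.
The fractional drop is R_th/(R_th + R_L); requiring this ≤ 0.0250 gives R_L ≥ R_th(1/0.0250 − 1) = 4.759 × 39.00 = 186 kΩ.

R_L(min) ≈ 186 kΩ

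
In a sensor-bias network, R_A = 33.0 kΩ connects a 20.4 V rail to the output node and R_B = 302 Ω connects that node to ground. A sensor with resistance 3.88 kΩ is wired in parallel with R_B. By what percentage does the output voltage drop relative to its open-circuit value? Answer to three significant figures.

The divider's output (Thévenin) resistance is R_A‖R_B = 299.3 Ω.
Fractional drop under load = R_th/(R_th + R_L) = 299.3 / (299.3 + 3880) = 0.07161.
So the output falls by 7.16 %.

7.16 %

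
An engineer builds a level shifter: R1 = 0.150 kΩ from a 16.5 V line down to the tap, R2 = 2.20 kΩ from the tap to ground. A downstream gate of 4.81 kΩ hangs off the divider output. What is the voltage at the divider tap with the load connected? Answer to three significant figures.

The load sits in parallel with R2: R2‖R_L = (2200 × 4810) / (2200 + 4810) = 1510 Ω.
V_out = 16.5 × 1510 / (150 + 1510) = 16.5 × 1510/1660 = 15.0 V.

V_out ≈ 15.0 V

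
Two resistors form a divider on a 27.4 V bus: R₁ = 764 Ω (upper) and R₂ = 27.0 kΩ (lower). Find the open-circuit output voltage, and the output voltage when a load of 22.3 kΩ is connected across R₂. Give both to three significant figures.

Unloaded: 26.6 V; loaded: 25.8 V

Open-circuit: V = 27.4 × 27000/(764 + 27000) = 26.6 V.
With the load, R₂ becomes R₂‖R_L = 12210 Ω, so V = 27.4 × 12210/12980 = 25.8 V.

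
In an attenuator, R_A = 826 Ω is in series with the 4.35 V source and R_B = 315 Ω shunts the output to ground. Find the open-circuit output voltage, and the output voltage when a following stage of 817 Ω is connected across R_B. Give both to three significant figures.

Unloaded: 1.20 V; loaded: 0.939 V

Open-circuit: V = 4.35 × 315/(826 + 315) = 1.20 V.
With the load, R_B becomes R_B‖R_L = 227.3 Ω, so V = 4.35 × 227.3/1053 = 0.939 V.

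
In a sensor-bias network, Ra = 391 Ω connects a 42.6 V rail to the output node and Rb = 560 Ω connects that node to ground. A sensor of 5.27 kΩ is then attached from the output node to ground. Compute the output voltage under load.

V_out ≈ 24.0 V

The load sits in parallel with Rb: Rb‖R_L = (560 × 5270) / (560 + 5270) = 506.2 Ω.
V_out = 42.6 × 506.2 / (391 + 506.2) = 42.6 × 506.2/897.2 = 24.0 V.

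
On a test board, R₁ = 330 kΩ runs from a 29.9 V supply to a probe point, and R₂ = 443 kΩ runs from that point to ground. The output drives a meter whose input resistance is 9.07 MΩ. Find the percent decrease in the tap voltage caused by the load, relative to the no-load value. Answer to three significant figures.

2.04 %

The divider's output (Thévenin) resistance is R₁‖R₂ = 189.1 kΩ.
Fractional drop under load = R_th/(R_th + R_L) = 189.1 / (189.1 + 9070) = 0.02043.
So the output falls by 2.04 %.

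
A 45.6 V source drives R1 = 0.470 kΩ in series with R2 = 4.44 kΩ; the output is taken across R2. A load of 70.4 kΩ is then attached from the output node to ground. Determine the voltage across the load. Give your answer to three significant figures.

The load sits in parallel with R2: R2‖R_L = (4440 × 70400) / (4440 + 70400) = 4177 Ω.
V_out = 45.6 × 4177 / (470 + 4177) = 45.6 × 4177/4647 = 41.0 V.

V_out ≈ 41.0 V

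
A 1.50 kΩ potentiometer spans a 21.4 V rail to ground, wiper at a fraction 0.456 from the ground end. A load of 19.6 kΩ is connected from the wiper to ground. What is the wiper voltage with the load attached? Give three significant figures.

V ≈ 9.58 V

The wiper splits the pot into (1−α)R = 816.0 Ω above and αR = 684.0 Ω below.
Lower section ‖ load = 660.9 Ω.
V_wiper = 21.4 × 660.9/(816.0 + 660.9) = 9.58 V.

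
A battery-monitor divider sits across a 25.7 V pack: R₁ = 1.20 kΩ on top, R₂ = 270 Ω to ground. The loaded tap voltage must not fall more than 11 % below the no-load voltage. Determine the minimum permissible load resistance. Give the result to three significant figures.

R_L(min) ≈ 1.78 kΩ

Output resistance R_th = R₁‖R₂ = (1200 × 270)/1470 = 220.4 Ω.
The fractional drop is R_th/(R_th + R_L); requiring this ≤ 0.110 gives R_L ≥ R_th(1/0.110 − 1) = 220.4 × 8.091 = 1.78 kΩ.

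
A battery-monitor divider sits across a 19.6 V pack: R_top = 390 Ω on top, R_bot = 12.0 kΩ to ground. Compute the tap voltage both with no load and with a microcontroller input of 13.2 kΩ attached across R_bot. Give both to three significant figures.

Unloaded: 19.0 V; loaded: 18.5 V

Open-circuit: V = 19.6 × 12000/(390 + 12000) = 19.0 V.
With the load, R_bot becomes R_bot‖R_L = 6286 Ω, so V = 19.6 × 6286/6676 = 18.5 V.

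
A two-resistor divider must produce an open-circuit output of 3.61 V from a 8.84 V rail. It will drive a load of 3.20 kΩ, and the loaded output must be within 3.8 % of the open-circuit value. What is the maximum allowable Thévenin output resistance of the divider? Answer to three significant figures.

Loading drop = R_th/(R_th + R_L) ≤ 0.0380, so R_th ≤ R_L · ε/(1−ε) = 3.20 kΩ × 0.0380/0.9620 = 126 Ω.

R_th ≤ 126 Ω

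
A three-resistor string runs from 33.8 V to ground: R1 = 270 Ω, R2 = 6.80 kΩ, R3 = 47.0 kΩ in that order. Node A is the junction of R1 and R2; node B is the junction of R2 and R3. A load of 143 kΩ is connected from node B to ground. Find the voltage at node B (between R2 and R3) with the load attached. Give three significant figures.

V ≈ 28.2 V

At node B, R3 is in parallel with the load: R3‖R_L = 35370 Ω.
Below node A the resistance is R2 + (R3‖R_L) = 42170 Ω, so V_A = 33.8 × 42170/42440 = 33.58 V.
Then V_B = V_A × (R3‖R_L)/(R2 + R3‖R_L) = 33.58 × 35370/42170 = 28.2 V.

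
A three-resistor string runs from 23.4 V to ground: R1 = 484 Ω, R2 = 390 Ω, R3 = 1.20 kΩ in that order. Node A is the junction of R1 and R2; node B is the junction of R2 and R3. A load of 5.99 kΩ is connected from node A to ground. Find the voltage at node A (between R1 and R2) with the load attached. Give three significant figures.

Below node A the series string R2+R3 = 1590 Ω sits in parallel with the 5990 Ω load: 1256 Ω.
V_A = 23.4 × 1256/(484 + 1256) = 16.9 V.

V ≈ 16.9 V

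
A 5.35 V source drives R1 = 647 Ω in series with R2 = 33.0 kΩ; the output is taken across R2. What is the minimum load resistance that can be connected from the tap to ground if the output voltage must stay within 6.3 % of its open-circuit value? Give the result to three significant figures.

R_L(min) ≈ 9.44 kΩ

Output resistance R_th = R1‖R2 = (647 × 33000)/33650 = 634.6 Ω.
The fractional drop is R_th/(R_th + R_L); requiring this ≤ 0.0630 gives R_L ≥ R_th(1/0.0630 − 1) = 634.6 × 14.87 = 9.44 kΩ.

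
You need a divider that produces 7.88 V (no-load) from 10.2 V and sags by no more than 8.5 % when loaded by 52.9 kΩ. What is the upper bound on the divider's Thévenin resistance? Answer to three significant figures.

Loading drop = R_th/(R_th + R_L) ≤ 0.0850, so R_th ≤ R_L · ε/(1−ε) = 52.9 kΩ × 0.0850/0.9150 = 4.91 kΩ.
(Any R1, R2 with R2/(R1+R2) = 0.773 and R1‖R2 ≤ 4.91 kΩ will meet the spec.)

R_th ≤ 4.91 kΩ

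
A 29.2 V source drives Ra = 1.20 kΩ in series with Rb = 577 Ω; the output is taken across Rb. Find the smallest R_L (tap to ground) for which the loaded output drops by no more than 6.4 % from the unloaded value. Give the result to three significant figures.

Output resistance R_th = Ra‖Rb = (1200 × 577)/1777 = 389.6 Ω.
The fractional drop is R_th/(R_th + R_L); requiring this ≤ 0.0640 gives R_L ≥ R_th(1/0.0640 − 1) = 389.6 × 14.62 = 5.70 kΩ.

R_L(min) ≈ 5.70 kΩ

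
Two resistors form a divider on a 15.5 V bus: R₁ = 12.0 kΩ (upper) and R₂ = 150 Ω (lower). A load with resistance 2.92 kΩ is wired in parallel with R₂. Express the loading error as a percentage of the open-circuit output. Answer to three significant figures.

The divider's output (Thévenin) resistance is R₁‖R₂ = 148.1 Ω.
Fractional drop under load = R_th/(R_th + R_L) = 148.1 / (148.1 + 2920) = 0.04829.
So the output falls by 4.83 %.

4.83 %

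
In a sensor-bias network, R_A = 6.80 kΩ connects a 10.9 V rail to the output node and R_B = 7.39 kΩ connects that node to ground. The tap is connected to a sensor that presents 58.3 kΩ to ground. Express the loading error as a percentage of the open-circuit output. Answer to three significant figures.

5.73 %

The divider's output (Thévenin) resistance is R_A‖R_B = 3.541 kΩ.
Fractional drop under load = R_th/(R_th + R_L) = 3.541 / (3.541 + 58.3) = 0.05727.
So the output falls by 5.73 %.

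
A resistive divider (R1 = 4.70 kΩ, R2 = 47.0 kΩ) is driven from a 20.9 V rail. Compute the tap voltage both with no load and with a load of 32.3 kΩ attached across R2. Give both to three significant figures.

Open-circuit: V = 20.9 × 47.0/(4.70 + 47.0) = 19.0 V.
With the load, R2 becomes R2‖R_L = 19.14 kΩ, so V = 20.9 × 19.14/23.84 = 16.8 V.

Unloaded: 19.0 V; loaded: 16.8 V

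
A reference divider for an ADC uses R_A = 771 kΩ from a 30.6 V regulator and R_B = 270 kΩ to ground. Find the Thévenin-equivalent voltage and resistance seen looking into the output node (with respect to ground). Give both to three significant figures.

V_th = 7.94 V, R_th = 200 kΩ

V_th is the open-circuit tap voltage: 30.6 × 270/(771 + 270) = 7.94 V.
With the supply zeroed, R_A and R_B appear in parallel from the tap: R_th = R_A‖R_B = (771 × 270)/1041 = 200 kΩ.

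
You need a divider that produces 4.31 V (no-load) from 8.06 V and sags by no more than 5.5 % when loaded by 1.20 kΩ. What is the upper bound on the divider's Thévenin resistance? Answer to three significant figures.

Loading drop = R_th/(R_th + R_L) ≤ 0.0550, so R_th ≤ R_L · ε/(1−ε) = 1.20 kΩ × 0.0550/0.9450 = 69.8 Ω.
(Any R1, R2 with R2/(R1+R2) = 0.535 and R1‖R2 ≤ 69.8 Ω will meet the spec.)

R_th ≤ 69.8 Ω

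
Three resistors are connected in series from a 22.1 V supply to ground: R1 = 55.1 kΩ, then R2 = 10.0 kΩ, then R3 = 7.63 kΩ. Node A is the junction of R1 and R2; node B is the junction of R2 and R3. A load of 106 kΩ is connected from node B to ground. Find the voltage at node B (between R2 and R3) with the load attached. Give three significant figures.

V ≈ 2.18 V

At node B, R3 is in parallel with the load: R3‖R_L = 7.118 kΩ.
Below node A the resistance is R2 + (R3‖R_L) = 17.12 kΩ, so V_A = 22.1 × 17.12/72.22 = 5.238 V.
Then V_B = V_A × (R3‖R_L)/(R2 + R3‖R_L) = 5.238 × 7.118/17.12 = 2.18 V.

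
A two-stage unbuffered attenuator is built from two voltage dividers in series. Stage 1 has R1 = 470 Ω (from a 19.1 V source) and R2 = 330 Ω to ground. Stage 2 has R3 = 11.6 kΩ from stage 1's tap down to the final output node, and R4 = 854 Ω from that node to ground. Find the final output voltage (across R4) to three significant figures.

Stage 2 presents R3+R4 = 12450 Ω as a load on stage 1's tap.
Stage 1's lower leg becomes R2‖(R3+R4) = 321.5 Ω, so V_mid = 19.1 × 321.5/791.5 = 7.758 V.
Stage 2 is itself unloaded: V_out = V_mid × R4/(R3+R4) = 7.758 × 854/12450 = 0.532 V.

V_out ≈ 0.532 V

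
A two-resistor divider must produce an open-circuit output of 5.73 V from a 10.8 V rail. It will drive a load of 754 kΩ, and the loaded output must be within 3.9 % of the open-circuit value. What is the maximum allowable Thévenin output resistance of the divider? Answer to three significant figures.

R_th ≤ 30.6 kΩ

Loading drop = R_th/(R_th + R_L) ≤ 0.0390, so R_th ≤ R_L · ε/(1−ε) = 754 kΩ × 0.0390/0.9610 = 30.6 kΩ.
(Any R1, R2 with R2/(R1+R2) = 0.531 and R1‖R2 ≤ 30.6 kΩ will meet the spec.)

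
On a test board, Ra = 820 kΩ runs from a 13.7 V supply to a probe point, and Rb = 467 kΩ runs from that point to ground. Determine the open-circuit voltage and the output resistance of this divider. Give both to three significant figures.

V_th is the open-circuit tap voltage: 13.7 × 467/(820 + 467) = 4.97 V.
With the supply zeroed, Ra and Rb appear in parallel from the tap: R_th = Ra‖Rb = (820 × 467)/1287 = 298 kΩ.

V_th = 4.97 V, R_th = 298 kΩ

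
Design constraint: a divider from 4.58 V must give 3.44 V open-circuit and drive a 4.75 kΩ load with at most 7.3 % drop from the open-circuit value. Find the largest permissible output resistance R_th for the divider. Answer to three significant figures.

Loading drop = R_th/(R_th + R_L) ≤ 0.0730, so R_th ≤ R_L · ε/(1−ε) = 4.75 kΩ × 0.0730/0.9270 = 374 Ω.

R_th ≤ 374 Ω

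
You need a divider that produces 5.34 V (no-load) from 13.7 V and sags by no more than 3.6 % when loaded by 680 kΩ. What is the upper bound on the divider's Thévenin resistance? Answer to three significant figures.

R_th ≤ 25.4 kΩ

Loading drop = R_th/(R_th + R_L) ≤ 0.0360, so R_th ≤ R_L · ε/(1−ε) = 680 kΩ × 0.0360/0.9640 = 25.4 kΩ.
(Any R1, R2 with R2/(R1+R2) = 0.390 and R1‖R2 ≤ 25.4 kΩ will meet the spec.)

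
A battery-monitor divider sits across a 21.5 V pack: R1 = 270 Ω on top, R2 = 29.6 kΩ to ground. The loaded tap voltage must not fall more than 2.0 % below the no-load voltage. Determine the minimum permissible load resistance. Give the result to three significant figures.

Output resistance R_th = R1‖R2 = (270 × 29600)/29870 = 267.6 Ω.
The fractional drop is R_th/(R_th + R_L); requiring this ≤ 0.0200 gives R_L ≥ R_th(1/0.0200 − 1) = 267.6 × 49.00 = 13.1 kΩ.

R_L(min) ≈ 13.1 kΩ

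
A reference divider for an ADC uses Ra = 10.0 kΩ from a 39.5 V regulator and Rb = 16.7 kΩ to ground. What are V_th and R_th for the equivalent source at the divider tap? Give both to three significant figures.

V_th is the open-circuit tap voltage: 39.5 × 16.7/(10.0 + 16.7) = 24.7 V.
With the supply zeroed, Ra and Rb appear in parallel from the tap: R_th = Ra‖Rb = (10.0 × 16.7)/26.70 = 6.25 kΩ.

V_th = 24.7 V, R_th = 6.25 kΩ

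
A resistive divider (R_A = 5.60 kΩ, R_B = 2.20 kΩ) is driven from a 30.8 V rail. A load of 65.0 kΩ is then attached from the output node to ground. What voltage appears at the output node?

V_out ≈ 8.48 V

The load sits in parallel with R_B: R_B‖R_L = (2.20 × 65.0) / (2.20 + 65.0) = 2.128 kΩ.
V_out = 30.8 × 2.128 / (5.60 + 2.128) = 30.8 × 2.128/7.728 = 8.48 V.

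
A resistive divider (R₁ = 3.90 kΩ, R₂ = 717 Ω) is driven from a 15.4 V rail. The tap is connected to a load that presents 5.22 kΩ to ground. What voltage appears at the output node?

The load sits in parallel with R₂: R₂‖R_L = (717 × 5220) / (717 + 5220) = 630.4 Ω.
V_out = 15.4 × 630.4 / (3900 + 630.4) = 15.4 × 630.4/4530 = 2.14 V.

V_out ≈ 2.14 V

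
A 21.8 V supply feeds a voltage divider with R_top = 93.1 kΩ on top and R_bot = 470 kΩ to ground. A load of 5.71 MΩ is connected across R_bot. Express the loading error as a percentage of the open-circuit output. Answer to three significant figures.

1.34 %

The divider's output (Thévenin) resistance is R_top‖R_bot = 77.71 kΩ.
Fractional drop under load = R_th/(R_th + R_L) = 77.71 / (77.71 + 5710) = 0.01343.
So the output falls by 1.34 %.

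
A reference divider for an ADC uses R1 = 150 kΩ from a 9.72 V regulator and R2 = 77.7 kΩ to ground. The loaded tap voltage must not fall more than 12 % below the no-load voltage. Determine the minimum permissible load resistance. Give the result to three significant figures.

R_L(min) ≈ 375 kΩ

Output resistance R_th = R1‖R2 = (150 × 77.7)/227.7 = 51.19 kΩ.
The fractional drop is R_th/(R_th + R_L); requiring this ≤ 0.120 gives R_L ≥ R_th(1/0.120 − 1) = 51.19 × 7.333 = 375 kΩ.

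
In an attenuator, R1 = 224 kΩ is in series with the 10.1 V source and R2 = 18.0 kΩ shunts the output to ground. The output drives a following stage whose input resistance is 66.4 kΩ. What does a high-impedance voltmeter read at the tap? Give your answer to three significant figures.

The load sits in parallel with R2: R2‖R_L = (18.0 × 66.4) / (18.0 + 66.4) = 14.16 kΩ.
V_out = 10.1 × 14.16 / (224 + 14.16) = 10.1 × 14.16/238.2 = 0.601 V.

V_out ≈ 0.601 V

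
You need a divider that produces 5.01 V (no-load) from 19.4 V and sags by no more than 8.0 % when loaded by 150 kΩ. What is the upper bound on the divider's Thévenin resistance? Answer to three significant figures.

R_th ≤ 13.0 kΩ

Loading drop = R_th/(R_th + R_L) ≤ 0.0800, so R_th ≤ R_L · ε/(1−ε) = 150 kΩ × 0.0800/0.9200 = 13.0 kΩ.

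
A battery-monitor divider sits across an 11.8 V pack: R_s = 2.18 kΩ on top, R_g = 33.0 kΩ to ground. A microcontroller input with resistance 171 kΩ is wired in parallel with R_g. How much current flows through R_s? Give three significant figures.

I ≈ 0.395 mA

R_g‖R_L = 27.66 kΩ, so the source sees R_s + R_g‖R_L = 29.84 kΩ.
I = 11.8 V / 29.84 kΩ = 0.395 mA.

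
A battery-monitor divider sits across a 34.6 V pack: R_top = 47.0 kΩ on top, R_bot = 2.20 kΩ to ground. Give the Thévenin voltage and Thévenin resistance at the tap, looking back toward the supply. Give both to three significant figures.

V_th is the open-circuit tap voltage: 34.6 × 2.20/(47.0 + 2.20) = 1.55 V.
With the supply zeroed, R_top and R_bot appear in parallel from the tap: R_th = R_top‖R_bot = (47.0 × 2.20)/49.20 = 2.10 kΩ.

V_th = 1.55 V, R_th = 2.10 kΩ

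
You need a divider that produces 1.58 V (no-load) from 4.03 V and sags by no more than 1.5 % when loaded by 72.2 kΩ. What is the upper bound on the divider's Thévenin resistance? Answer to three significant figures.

Loading drop = R_th/(R_th + R_L) ≤ 0.0150, so R_th ≤ R_L · ε/(1−ε) = 72.2 kΩ × 0.0150/0.9850 = 1.10 kΩ.

R_th ≤ 1.10 kΩ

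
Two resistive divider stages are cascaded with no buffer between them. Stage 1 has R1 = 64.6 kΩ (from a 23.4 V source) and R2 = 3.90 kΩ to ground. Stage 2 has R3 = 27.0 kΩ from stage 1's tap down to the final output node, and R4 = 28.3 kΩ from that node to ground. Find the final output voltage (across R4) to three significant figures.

V_out ≈ 0.639 V

Stage 2 presents R3+R4 = 55.30 kΩ as a load on stage 1's tap.
Stage 1's lower leg becomes R2‖(R3+R4) = 3.643 kΩ, so V_mid = 23.4 × 3.643/68.24 = 1.249 V.
Stage 2 is itself unloaded: V_out = V_mid × R4/(R3+R4) = 1.249 × 28.3/55.30 = 0.639 V.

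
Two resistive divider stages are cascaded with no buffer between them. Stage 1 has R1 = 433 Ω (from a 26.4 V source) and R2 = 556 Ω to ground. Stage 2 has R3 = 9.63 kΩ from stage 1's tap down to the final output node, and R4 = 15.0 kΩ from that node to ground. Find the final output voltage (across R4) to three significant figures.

Stage 2 presents R3+R4 = 24630 Ω as a load on stage 1's tap.
Stage 1's lower leg becomes R2‖(R3+R4) = 543.7 Ω, so V_mid = 26.4 × 543.7/976.7 = 14.70 V.
Stage 2 is itself unloaded: V_out = V_mid × R4/(R3+R4) = 14.70 × 15000/24630 = 8.95 V.

V_out ≈ 8.95 V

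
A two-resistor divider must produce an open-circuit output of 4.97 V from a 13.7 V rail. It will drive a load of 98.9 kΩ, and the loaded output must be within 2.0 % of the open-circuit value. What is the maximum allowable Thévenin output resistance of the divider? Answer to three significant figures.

Loading drop = R_th/(R_th + R_L) ≤ 0.0200, so R_th ≤ R_L · ε/(1−ε) = 98.9 kΩ × 0.0200/0.9800 = 2.02 kΩ.

R_th ≤ 2.02 kΩ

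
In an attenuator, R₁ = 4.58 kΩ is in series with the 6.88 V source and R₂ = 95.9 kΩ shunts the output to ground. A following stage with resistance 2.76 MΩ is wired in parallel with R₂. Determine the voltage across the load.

V_out ≈ 6.56 V

The load sits in parallel with R₂: R₂‖R_L = (95.9 × 2760) / (95.9 + 2760) = 92.68 kΩ.
V_out = 6.88 × 92.68 / (4.58 + 92.68) = 6.88 × 92.68/97.26 = 6.56 V.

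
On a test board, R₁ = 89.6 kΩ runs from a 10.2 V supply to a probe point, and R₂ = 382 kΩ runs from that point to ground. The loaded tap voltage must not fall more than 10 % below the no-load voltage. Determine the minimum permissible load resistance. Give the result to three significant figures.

Output resistance R_th = R₁‖R₂ = (89.6 × 382)/471.6 = 72.58 kΩ.
The fractional drop is R_th/(R_th + R_L); requiring this ≤ 0.100 gives R_L ≥ R_th(1/0.100 − 1) = 72.58 × 9.000 = 653 kΩ.

R_L(min) ≈ 653 kΩ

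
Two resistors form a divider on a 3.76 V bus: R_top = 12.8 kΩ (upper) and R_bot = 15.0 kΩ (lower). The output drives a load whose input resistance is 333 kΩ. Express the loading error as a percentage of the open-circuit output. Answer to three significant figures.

The divider's output (Thévenin) resistance is R_top‖R_bot = 6.906 kΩ.
Fractional drop under load = R_th/(R_th + R_L) = 6.906 / (6.906 + 333) = 0.02032.
So the output falls by 2.03 %.

2.03 %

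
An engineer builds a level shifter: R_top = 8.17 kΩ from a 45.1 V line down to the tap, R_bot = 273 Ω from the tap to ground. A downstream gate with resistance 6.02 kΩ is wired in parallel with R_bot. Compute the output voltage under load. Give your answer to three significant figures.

V_out ≈ 1.40 V

The load sits in parallel with R_bot: R_bot‖R_L = (273 × 6020) / (273 + 6020) = 261.2 Ω.
V_out = 45.1 × 261.2 / (8170 + 261.2) = 45.1 × 261.2/8431 = 1.40 V.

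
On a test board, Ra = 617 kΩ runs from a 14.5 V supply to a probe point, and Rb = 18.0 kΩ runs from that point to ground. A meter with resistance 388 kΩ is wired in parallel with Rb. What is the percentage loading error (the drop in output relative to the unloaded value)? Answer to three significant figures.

The divider's output (Thévenin) resistance is Ra‖Rb = 17.49 kΩ.
Fractional drop under load = R_th/(R_th + R_L) = 17.49 / (17.49 + 388) = 0.04313.
So the output falls by 4.31 %.

4.31 %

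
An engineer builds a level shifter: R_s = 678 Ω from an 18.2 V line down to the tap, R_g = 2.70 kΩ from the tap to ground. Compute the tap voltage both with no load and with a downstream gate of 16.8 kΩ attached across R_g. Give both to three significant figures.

Unloaded: 14.5 V; loaded: 14.1 V

Open-circuit: V = 18.2 × 2700/(678 + 2700) = 14.5 V.
With the load, R_g becomes R_g‖R_L = 2326 Ω, so V = 18.2 × 2326/3004 = 14.1 V.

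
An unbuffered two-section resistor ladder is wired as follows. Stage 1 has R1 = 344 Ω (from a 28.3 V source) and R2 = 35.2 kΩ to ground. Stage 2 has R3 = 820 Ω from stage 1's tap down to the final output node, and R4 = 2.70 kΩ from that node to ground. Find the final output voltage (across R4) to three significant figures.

Stage 2 presents R3+R4 = 3520 Ω as a load on stage 1's tap.
Stage 1's lower leg becomes R2‖(R3+R4) = 3200 Ω, so V_mid = 28.3 × 3200/3544 = 25.55 V.
Stage 2 is itself unloaded: V_out = V_mid × R4/(R3+R4) = 25.55 × 2700/3520 = 19.6 V.

V_out ≈ 19.6 V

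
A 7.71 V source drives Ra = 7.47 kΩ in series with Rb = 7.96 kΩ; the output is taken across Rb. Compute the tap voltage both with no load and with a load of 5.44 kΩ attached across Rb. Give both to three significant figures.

Open-circuit: V = 7.71 × 7.96/(7.47 + 7.96) = 3.98 V.
With the load, Rb becomes Rb‖R_L = 3.232 kΩ, so V = 7.71 × 3.232/10.70 = 2.33 V.

Unloaded: 3.98 V; loaded: 2.33 V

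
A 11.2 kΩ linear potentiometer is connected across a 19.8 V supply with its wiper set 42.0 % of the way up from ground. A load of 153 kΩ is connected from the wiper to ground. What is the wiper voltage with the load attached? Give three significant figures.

V ≈ 8.17 V

The wiper splits the pot into (1−α)R = 6.496 kΩ above and αR = 4.704 kΩ below.
Lower section ‖ load = 4.564 kΩ.
V_wiper = 19.8 × 4.564/(6.496 + 4.564) = 8.17 V.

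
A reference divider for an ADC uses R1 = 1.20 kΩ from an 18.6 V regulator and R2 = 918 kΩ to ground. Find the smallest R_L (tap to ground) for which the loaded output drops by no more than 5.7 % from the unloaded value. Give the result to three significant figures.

R_L(min) ≈ 19.8 kΩ

Output resistance R_th = R1‖R2 = (1.20 × 918)/919.2 = 1.198 kΩ.
The fractional drop is R_th/(R_th + R_L); requiring this ≤ 0.0570 gives R_L ≥ R_th(1/0.0570 − 1) = 1.198 × 16.54 = 19.8 kΩ.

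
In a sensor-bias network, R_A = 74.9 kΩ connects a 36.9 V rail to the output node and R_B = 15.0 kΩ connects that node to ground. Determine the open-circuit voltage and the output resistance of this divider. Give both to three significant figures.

V_th = 6.16 V, R_th = 12.5 kΩ

V_th is the open-circuit tap voltage: 36.9 × 15.0/(74.9 + 15.0) = 6.16 V.
With the supply zeroed, R_A and R_B appear in parallel from the tap: R_th = R_A‖R_B = (74.9 × 15.0)/89.90 = 12.5 kΩ.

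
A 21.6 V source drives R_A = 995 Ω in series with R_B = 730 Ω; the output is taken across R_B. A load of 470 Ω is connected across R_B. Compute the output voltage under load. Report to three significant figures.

V_out ≈ 4.82 V

The load sits in parallel with R_B: R_B‖R_L = (730 × 470) / (730 + 470) = 285.9 Ω.
V_out = 21.6 × 285.9 / (995 + 285.9) = 21.6 × 285.9/1281 = 4.82 V.
(Unloaded it would have been 9.14 V.)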